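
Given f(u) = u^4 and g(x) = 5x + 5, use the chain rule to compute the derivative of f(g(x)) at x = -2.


Using the chain rule: (f(g(x)))' = f'(g(x)) * g'(x)
First, find g(-2):
g(-2) = 5 * (-2) + 5 = -5
Next, f'(u) = 4u^3
And g'(x) = 5
So f'(g(-2)) * g'(-2)
= 4 * (-5)^3 * 5
= 4 * (-125) * 5
= -2500

-2500


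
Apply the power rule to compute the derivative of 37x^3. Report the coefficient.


We apply the power rule: d/dx [ax^n] = a*n * x^(n-1)
d/dx [37x^3]
= 37 * 3 * x^(3-1)
= 111x^2
The coefficient is 111

111


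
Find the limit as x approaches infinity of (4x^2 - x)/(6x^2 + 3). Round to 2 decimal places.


For limits at infinity with equal-degree polynomials,
we compare leading coefficients.
Numerator leading term: 4x^2
Denominator leading term: 6x^2
Divide both by x^2:
lim = (4 - 1/x) / (6 + 3/x^2)
As x -> infinity, the 1/x and 1/x^2 terms vanish:
= 4/6 = 2/3 ≈ 0.67

0.67


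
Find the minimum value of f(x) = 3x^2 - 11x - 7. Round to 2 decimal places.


For a quadratic f(x) = ax^2 + bx + c with a > 0, the minimum is at the vertex.
Vertex x-coordinate: x = -b/(2a)
x = -(-11) / (2 * 3)
x = 11/6
Substitute back to find the minimum value:
f(11/6) = 3 * (11/6)^2 - 11 * (11/6) - 7
= 121/12 - 121/6 - 7
= -205/12 ≈ -17.08

-17.08


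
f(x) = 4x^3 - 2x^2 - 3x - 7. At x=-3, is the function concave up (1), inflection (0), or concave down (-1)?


Concavity is determined by the sign of f''(x).
f(x) = 4x^3 - 2x^2 - 3x - 7
f'(x) = 12x^2 - 4x - 3
f''(x) = 24x - 4
f''(-3) = 24 * (-3) - 4
= -72 - 4
= -76
Since f''(-3) < 0, the function is concave down (-1)

-1


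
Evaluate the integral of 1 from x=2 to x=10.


The integral of a constant k over [a, b] equals k * (b - a).
integral from 2 to 10 of 1 dx
= 1 * (10 - 2)
= 1 * 8
= 8

8


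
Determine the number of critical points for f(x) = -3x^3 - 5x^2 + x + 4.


Find where f'(x) = 0:
f(x) = -3x^3 - 5x^2 + x + 4
f'(x) = -9x^2 - 10x + 1
This is a quadratic in x. Use the discriminant to count real roots.
Discriminant = (-10)^2 - 4 * (-9) * 1
= 100 - (-36)
= 136
Since discriminant > 0, f'(x) = 0 has 2 real solutions.
Number of critical points: 2

2


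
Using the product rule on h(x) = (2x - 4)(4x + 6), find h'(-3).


Let u(x) = 2x - 4 and v(x) = 4x + 6
u'(x) = 2
v'(x) = 4
Product rule: h'(x) = u'(x)*v(x) + u(x)*v'(x)
= 2 * (4x + 6) + (2x - 4) * 4
At x = -3:
u(-3) = 2 * (-3) - 4 = -10
v(-3) = 4 * (-3) + 6 = -6
h'(-3) = 2 * (-6) + (-10) * 4
= -12 - 40
= -52

-52


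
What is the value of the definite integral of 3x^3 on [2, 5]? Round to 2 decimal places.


Find the antiderivative of 3x^3:
F(x) = 3/4 * x^4
Apply the Fundamental Theorem of Calculus:
F(5) - F(2)
= 3/4 * 5^4 - 3/4 * 2^4
= 3/4 * (625 - 16)
= 3/4 * 609
= 1827/4 = 456.75

456.75


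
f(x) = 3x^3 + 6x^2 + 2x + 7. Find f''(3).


First derivative:
f'(x) = 9x^2 + 12x + 2
Second derivative:
f''(x) = 18x + 12
Substitute x = 3:
f''(3) = 18 * 3 + 12
= 54 + 12
= 66

66


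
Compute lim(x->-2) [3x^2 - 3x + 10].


Since polynomials are continuous, we use direct substitution.
lim(x->-2) of 3x^2 - 3x + 10
= 3 * (-2)^2 - 3 * (-2) + 10
= 12 + 6 + 10
= 28

28


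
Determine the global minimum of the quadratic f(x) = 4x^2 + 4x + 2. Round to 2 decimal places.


For a quadratic f(x) = ax^2 + bx + c with a > 0, the minimum is at the vertex.
Vertex x-coordinate: x = -b/(2a)
x = -(4) / (2 * 4)
x = -4/8 = -1/2
Substitute back to find the minimum value:
f(-1/2) = 4 * (-1/2)^2 + 4 * (-1/2) + 2
= 1 - 2 + 2
= 1 = 1.00

1.00


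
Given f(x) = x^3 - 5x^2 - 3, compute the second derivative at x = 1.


First derivative:
f'(x) = 3x^2 - 10x
Second derivative:
f''(x) = 6x - 10
Substitute x = 1:
f''(1) = 6 * 1 - 10
= 6 - 10
= -4

-4


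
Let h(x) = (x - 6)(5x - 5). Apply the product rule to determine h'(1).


Let u(x) = x - 6 and v(x) = 5x - 5
u'(x) = 1
v'(x) = 5
Product rule: h'(x) = u'(x)*v(x) + u(x)*v'(x)
= 1 * (5x - 5) + (x - 6) * 5
At x = 1:
u(1) = 1 * 1 - 6 = -5
v(1) = 5 * 1 - 5 = 0
h'(1) = 1 * 0 + (-5) * 5
= 0 - 25
= -25

-25


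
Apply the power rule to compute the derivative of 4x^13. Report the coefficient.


We apply the power rule: d/dx [ax^n] = a*n * x^(n-1)
d/dx [4x^13]
= 4 * 13 * x^(13-1)
= 52x^12
The coefficient is 52

52


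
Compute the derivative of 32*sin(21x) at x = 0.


Apply the chain rule to differentiate 32*sin(21x):
d/dx [32*sin(21x)]
= 32 * cos(21x) * d/dx(21x)
= 32 * 21 * cos(21x)
= 672 * cos(21x)
Evaluate at x = 0:
= 672 * cos(0)
= 672 * 1
= 672

672


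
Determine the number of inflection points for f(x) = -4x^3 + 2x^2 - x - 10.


Inflection points occur where f''(x) = 0 and concavity changes.
f(x) = -4x^3 + 2x^2 - x - 10
f'(x) = -12x^2 + 4x - 1
f''(x) = -24x + 4
Set f''(x) = 0:
-24x + 4 = 0
x = -4 / (-24) = 1/6
Since f''(x) is linear (degree 1), it changes sign at this point.
Therefore there is exactly 1 inflection point.

1


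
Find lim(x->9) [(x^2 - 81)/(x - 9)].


Direct substitution gives 0/0, so we factor the numerator.
Factor: (x^2 - 81) = (x - 9)(x + 9)
Cancel the common factor (x - 9):
(x^2 - 81)/(x - 9) = (x + 9)
Now substitute x = 9:
= (9) - (-9) = 18

18


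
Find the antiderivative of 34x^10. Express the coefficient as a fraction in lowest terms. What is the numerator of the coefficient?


Apply the power rule for integration:
integral of ax^n dx = a/(n+1) * x^(n+1) + C
integral of 34x^10 dx
= 34/11 * x^11 + C
The coefficient in lowest terms is 34/11, and its numerator is 34

34


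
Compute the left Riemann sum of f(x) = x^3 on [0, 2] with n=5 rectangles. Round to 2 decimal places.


Left Riemann sum uses left endpoints of each subinterval.
Interval: [0, 2], n = 5
dx = (2 - 0) / 5 = 2/5
Left endpoints: [0, 2/5, 4/5, 6/5, 8/5]
f values: [0, 8/125, 64/125, 216/125, 512/125]
Sum = dx * (sum of f values)
= 2/5 * 32/5
= 64/25 = 2.56

2.56


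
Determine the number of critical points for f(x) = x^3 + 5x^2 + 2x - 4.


Find where f'(x) = 0:
f(x) = x^3 + 5x^2 + 2x - 4
f'(x) = 3x^2 + 10x + 2
This is a quadratic in x. Use the discriminant to count real roots.
Discriminant = (10)^2 - 4 * 3 * 2
= 100 - 24
= 76
Since discriminant > 0, f'(x) = 0 has 2 real solutions.
Number of critical points: 2

2


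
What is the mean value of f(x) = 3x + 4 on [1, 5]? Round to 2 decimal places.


Average value = 1/(b-a) * integral from a to b of f(x) dx
First compute the integral of 3x + 4:
F(x) = (3/2)x^2 + 4x
F(5) = 3/2 * 25 + 4 * 5 = 115/2
F(1) = 3/2 * 1 + 4 * 1 = 11/2
Integral = 115/2 - 11/2 = 52
Average = 52 / (5 - 1) = 52 / 4
= 13 = 13.00

13.00


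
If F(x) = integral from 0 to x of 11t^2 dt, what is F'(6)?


By the Fundamental Theorem of Calculus (Part 1):
If F(x) = integral from 0 to x of f(t) dt, then F'(x) = f(x)
Here f(t) = 11t^2
So F'(x) = 11x^2
Evaluate at x = 6:
F'(6) = 11 * 6^2
= 11 * 36
= 396

396


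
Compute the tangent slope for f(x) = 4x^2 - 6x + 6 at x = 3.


The slope of the tangent line equals f'(x) at the point.
f(x) = 4x^2 - 6x + 6
f'(x) = 8x - 6
At x = 3:
f'(3) = 8 * 3 - 6
= 24 - 6
= 18

18


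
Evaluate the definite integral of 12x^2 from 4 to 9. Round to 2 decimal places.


Find the antiderivative of 12x^2:
F(x) = 12/3 * x^3
Apply the Fundamental Theorem of Calculus:
F(9) - F(4)
= 12/3 * 9^3 - 12/3 * 4^3
= 12/3 * (729 - 64)
= 12/3 * 665
= 2660 = 2660.00

2660.00


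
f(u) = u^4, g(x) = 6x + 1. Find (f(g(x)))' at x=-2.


Using the chain rule: (f(g(x)))' = f'(g(x)) * g'(x)
First, find g(-2):
g(-2) = 6 * (-2) + 1 = -11
Next, f'(u) = 4u^3
And g'(x) = 6
So f'(g(-2)) * g'(-2)
= 4 * (-11)^3 * 6
= 4 * (-1331) * 6
= -31944

-31944


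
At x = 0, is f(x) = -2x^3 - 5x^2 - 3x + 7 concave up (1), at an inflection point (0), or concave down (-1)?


Concavity is determined by the sign of f''(x).
f(x) = -2x^3 - 5x^2 - 3x + 7
f'(x) = -6x^2 - 10x - 3
f''(x) = -12x - 10
f''(0) = -12 * 0 - 10
= 0 - 10
= -10
Since f''(0) < 0, the function is concave down (-1)

-1


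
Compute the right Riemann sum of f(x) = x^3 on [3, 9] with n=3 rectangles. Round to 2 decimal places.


Right Riemann sum uses right endpoints of each subinterval.
Interval: [3, 9], n = 3
dx = (9 - 3) / 3 = 2
Right endpoints: [5, 7, 9]
f values: [125, 343, 729]
Sum = dx * (sum of f values)
= 2 * 1197
= 2394 = 2394.00

2394.00


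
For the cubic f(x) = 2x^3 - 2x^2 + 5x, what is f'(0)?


Differentiate f(x) = 2x^3 - 2x^2 + 5x term by term:
f'(x) = 6x^2 - 4x + 5
Substitute x = 0:
f'(0) = 6 * 0^2 - 4 * 0 + 5
= 0 + 0 + 5
= 5

5


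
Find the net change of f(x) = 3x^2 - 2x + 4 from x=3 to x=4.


Net change = f(b) - f(a)
f(x) = 3x^2 - 2x + 4
Compute f(4):
f(4) = 3 * 4^2 - 2 * 4 + 4
= 48 - 8 + 4
= 44
Compute f(3):
f(3) = 3 * 3^2 - 2 * 3 + 4
= 27 - 6 + 4
= 25
Net change = 44 - 25 = 19

19


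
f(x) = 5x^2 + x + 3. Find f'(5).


Differentiate term by term using power and sum rules:
f(x) = 5x^2 + x + 3
f'(x) = 10x + 1
Substitute x = 5:
f'(5) = 10 * 5 + 1
= 50 + 1
= 51

51


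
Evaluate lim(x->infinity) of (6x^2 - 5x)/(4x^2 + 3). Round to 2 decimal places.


For limits at infinity with equal-degree polynomials,
we compare leading coefficients.
Numerator leading term: 6x^2
Denominator leading term: 4x^2
Divide both by x^2:
lim = (6 - 5/x) / (4 + 3/x^2)
As x -> infinity, the 1/x and 1/x^2 terms vanish:
= 6/4 = 3/2 = 1.50

1.50


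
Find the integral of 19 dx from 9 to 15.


The integral of a constant k over [a, b] equals k * (b - a).
integral from 9 to 15 of 19 dx
= 19 * (15 - 9)
= 19 * 6
= 114

114


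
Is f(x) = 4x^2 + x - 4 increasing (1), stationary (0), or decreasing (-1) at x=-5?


Compute f'(x) to determine behavior:
f'(x) = 8x + 1
f'(-5) = 8 * (-5) + 1
= -40 + 1
= -39
Since f'(-5) < 0, the function is decreasing (-1)

-1


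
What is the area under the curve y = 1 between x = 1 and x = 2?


The area under a constant function y = 1 is a rectangle.
Width = 2 - 1 = 1
Height = 1
Area = width * height
= 1 * 1
= 1

1


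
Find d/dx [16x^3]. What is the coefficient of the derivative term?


We apply the power rule: d/dx [ax^n] = a*n * x^(n-1)
d/dx [16x^3]
= 16 * 3 * x^(3-1)
= 48x^2
The coefficient is 48

48


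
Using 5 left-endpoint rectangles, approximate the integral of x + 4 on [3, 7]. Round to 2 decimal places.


Left Riemann sum uses left endpoints of each subinterval.
Interval: [3, 7], n = 5
dx = (7 - 3) / 5 = 4/5
Left endpoints: [3, 19/5, 23/5, 27/5, 31/5]
f values: [7, 39/5, 43/5, 47/5, 51/5]
Sum = dx * (sum of f values)
= 4/5 * 43
= 172/5 = 34.40

34.40


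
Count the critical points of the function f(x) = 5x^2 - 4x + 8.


Find where f'(x) = 0:
f'(x) = 10x - 4
Set f'(x) = 0:
10x - 4 = 0
x = 4 / 10 = 2/5
This is a linear equation in x, so there is exactly one solution.
Number of critical points: 1

1


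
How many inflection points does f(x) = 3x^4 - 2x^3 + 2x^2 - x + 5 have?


Inflection points occur where f''(x) = 0 and concavity changes.
f(x) = 3x^4 - 2x^3 + 2x^2 - x + 5
f'(x) = 12x^3 - 6x^2 + 4x - 1
f''(x) = 36x^2 - 12x + 4
This is a quadratic in x. Use the discriminant to count real roots.
Discriminant = (-12)^2 - 4 * 36 * 4
= 144 - 576
= -432
Since discriminant < 0, f''(x) = 0 has no real solutions.
Number of inflection points: 0

0


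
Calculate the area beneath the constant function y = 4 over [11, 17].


The area under a constant function y = 4 is a rectangle.
Width = 17 - 11 = 6
Height = 4
Area = width * height
= 6 * 4
= 24

24


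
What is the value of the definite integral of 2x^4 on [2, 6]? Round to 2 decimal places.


Find the antiderivative of 2x^4:
F(x) = 2/5 * x^5
Apply the Fundamental Theorem of Calculus:
F(6) - F(2)
= 2/5 * 6^5 - 2/5 * 2^5
= 2/5 * (7776 - 32)
= 2/5 * 7744
= 15488/5 = 3097.60

3097.60


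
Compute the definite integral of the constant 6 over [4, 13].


The integral of a constant k over [a, b] equals k * (b - a).
integral from 4 to 13 of 6 dx
= 6 * (13 - 4)
= 6 * 9
= 54

54


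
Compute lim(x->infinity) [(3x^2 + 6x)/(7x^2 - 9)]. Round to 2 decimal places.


For limits at infinity with equal-degree polynomials,
we compare leading coefficients.
Numerator leading term: 3x^2
Denominator leading term: 7x^2
Divide both by x^2:
lim = (3 + 6/x) / (7 - 9/x^2)
As x -> infinity, the 1/x and 1/x^2 terms vanish:
= 3/7 ≈ 0.43

0.43


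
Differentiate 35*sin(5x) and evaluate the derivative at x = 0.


Apply the chain rule to differentiate 35*sin(5x):
d/dx [35*sin(5x)]
= 35 * cos(5x) * d/dx(5x)
= 35 * 5 * cos(5x)
= 175 * cos(5x)
Evaluate at x = 0:
= 175 * cos(0)
= 175 * 1
= 175

175


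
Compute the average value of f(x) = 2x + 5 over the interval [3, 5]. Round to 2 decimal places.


Average value = 1/(b-a) * integral from a to b of f(x) dx
First compute the integral of 2x + 5:
F(x) = x^2 + 5x
F(5) = 1 * 25 + 5 * 5 = 50
F(3) = 1 * 9 + 5 * 3 = 24
Integral = 50 - 24 = 26
Average = 26 / (5 - 3) = 26 / 2
= 13 = 13.00

13.00


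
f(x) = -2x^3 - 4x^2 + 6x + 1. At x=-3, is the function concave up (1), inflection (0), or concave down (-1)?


Concavity is determined by the sign of f''(x).
f(x) = -2x^3 - 4x^2 + 6x + 1
f'(x) = -6x^2 - 8x + 6
f''(x) = -12x - 8
f''(-3) = -12 * (-3) - 8
= 36 - 8
= 28
Since f''(-3) > 0, the function is concave up (1)

1


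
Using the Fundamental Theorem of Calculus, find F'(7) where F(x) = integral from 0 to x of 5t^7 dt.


By the Fundamental Theorem of Calculus (Part 1):
If F(x) = integral from 0 to x of f(t) dt, then F'(x) = f(x)
Here f(t) = 5t^7
So F'(x) = 5x^7
Evaluate at x = 7:
F'(7) = 5 * 7^7
= 5 * 823543
= 4117715

4117715


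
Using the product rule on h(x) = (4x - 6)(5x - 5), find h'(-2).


Let u(x) = 4x - 6 and v(x) = 5x - 5
u'(x) = 4
v'(x) = 5
Product rule: h'(x) = u'(x)*v(x) + u(x)*v'(x)
= 4 * (5x - 5) + (4x - 6) * 5
At x = -2:
u(-2) = 4 * (-2) - 6 = -14
v(-2) = 5 * (-2) - 5 = -15
h'(-2) = 4 * (-15) + (-14) * 5
= -60 - 70
= -130

-130


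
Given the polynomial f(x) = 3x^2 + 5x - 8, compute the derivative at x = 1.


Differentiate term by term using power and sum rules:
f(x) = 3x^2 + 5x - 8
f'(x) = 6x + 5
Substitute x = 1:
f'(1) = 6 * 1 + 5
= 6 + 5
= 11

11


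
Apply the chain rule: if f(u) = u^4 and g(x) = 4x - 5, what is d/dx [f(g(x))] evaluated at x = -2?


Using the chain rule: (f(g(x)))' = f'(g(x)) * g'(x)
First, find g(-2):
g(-2) = 4 * (-2) - 5 = -13
Next, f'(u) = 4u^3
And g'(x) = 4
So f'(g(-2)) * g'(-2)
= 4 * (-13)^3 * 4
= 4 * (-2197) * 4
= -35152

-35152


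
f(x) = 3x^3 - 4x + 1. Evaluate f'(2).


Differentiate f(x) = 3x^3 - 4x + 1 term by term:
f'(x) = 9x^2 - 4
Substitute x = 2:
f'(2) = 9 * 2^2 + 0 * 2 - 4
= 36 + 0 - 4
= 32

32


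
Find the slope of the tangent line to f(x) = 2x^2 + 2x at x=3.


The slope of the tangent line equals f'(x) at the point.
f(x) = 2x^2 + 2x
f'(x) = 4x + 2
At x = 3:
f'(3) = 4 * 3 + 2
= 12 + 2
= 14

14


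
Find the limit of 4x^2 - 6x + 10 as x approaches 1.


Since polynomials are continuous, we use direct substitution.
lim(x->1) of 4x^2 - 6x + 10
= 4 * 1^2 - 6 * 1 + 10
= 4 - 6 + 10
= 8

8


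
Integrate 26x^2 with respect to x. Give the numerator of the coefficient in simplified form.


Apply the power rule for integration:
integral of ax^n dx = a/(n+1) * x^(n+1) + C
integral of 26x^2 dx
= 26/3 * x^3 + C
The coefficient in lowest terms is 26/3, and its numerator is 26

26


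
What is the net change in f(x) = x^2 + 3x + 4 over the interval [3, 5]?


Net change = f(b) - f(a)
f(x) = x^2 + 3x + 4
Compute f(5):
f(5) = 1 * 5^2 + 3 * 5 + 4
= 25 + 15 + 4
= 44
Compute f(3):
f(3) = 1 * 3^2 + 3 * 3 + 4
= 9 + 9 + 4
= 22
Net change = 44 - 22 = 22

22


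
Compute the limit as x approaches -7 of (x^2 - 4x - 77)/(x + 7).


Direct substitution gives 0/0, so we factor the numerator.
Factor: (x^2 - 4x - 77) = (x + 7)(x - 11)
Cancel the common factor (x + 7):
(x^2 - 4x - 77)/(x + 7) = (x - 11)
Now substitute x = -7:
= (-7) - (11) = -18

-18


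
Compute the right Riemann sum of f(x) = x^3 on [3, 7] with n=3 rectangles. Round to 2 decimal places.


Right Riemann sum uses right endpoints of each subinterval.
Interval: [3, 7], n = 3
dx = (7 - 3) / 3 = 4/3
Right endpoints: [13/3, 17/3, 7]
f values: [2197/27, 4913/27, 343]
Sum = dx * (sum of f values)
= 4/3 * 1819/3
= 7276/9 ≈ 808.44

808.44


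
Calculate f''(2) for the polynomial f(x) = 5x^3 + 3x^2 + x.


First derivative:
f'(x) = 15x^2 + 6x + 1
Second derivative:
f''(x) = 30x + 6
Substitute x = 2:
f''(2) = 30 * 2 + 6
= 60 + 6
= 66

66


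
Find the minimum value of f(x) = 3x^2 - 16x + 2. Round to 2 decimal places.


For a quadratic f(x) = ax^2 + bx + c with a > 0, the minimum is at the vertex.
Vertex x-coordinate: x = -b/(2a)
x = -(-16) / (2 * 3)
x = 16/6 = 8/3
Substitute back to find the minimum value:
f(8/3) = 3 * (8/3)^2 - 16 * (8/3) + 2
= 64/3 - 128/3 + 2
= -58/3 ≈ -19.33

-19.33


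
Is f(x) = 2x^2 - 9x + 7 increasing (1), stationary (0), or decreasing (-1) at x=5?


Compute f'(x) to determine behavior:
f'(x) = 4x - 9
f'(5) = 4 * 5 - 9
= 20 - 9
= 11
Since f'(5) > 0, the function is increasing (1)

1


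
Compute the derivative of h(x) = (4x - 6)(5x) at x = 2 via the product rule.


Let u(x) = 4x - 6 and v(x) = 5x
u'(x) = 4
v'(x) = 5
Product rule: h'(x) = u'(x)*v(x) + u(x)*v'(x)
= 4 * (5x) + (4x - 6) * 5
At x = 2:
u(2) = 4 * 2 - 6 = 2
v(2) = 5 * 2 + 0 = 10
h'(2) = 4 * 10 + 2 * 5
= 40 + 10
= 50

50


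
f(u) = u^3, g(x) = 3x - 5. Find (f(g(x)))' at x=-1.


Using the chain rule: (f(g(x)))' = f'(g(x)) * g'(x)
First, find g(-1):
g(-1) = 3 * (-1) - 5 = -8
Next, f'(u) = 3u^2
And g'(x) = 3
So f'(g(-1)) * g'(-1)
= 3 * (-8)^2 * 3
= 3 * 64 * 3
= 576

576


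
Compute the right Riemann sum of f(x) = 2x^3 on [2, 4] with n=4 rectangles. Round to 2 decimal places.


Right Riemann sum uses right endpoints of each subinterval.
Interval: [2, 4], n = 4
dx = (4 - 2) / 4 = 1/2
Right endpoints: [5/2, 3, 7/2, 4]
f values: [125/4, 54, 343/4, 128]
Sum = dx * (sum of f values)
= 1/2 * 299
= 299/2 = 149.50

149.50


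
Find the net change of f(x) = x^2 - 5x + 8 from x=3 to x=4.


Net change = f(b) - f(a)
f(x) = x^2 - 5x + 8
Compute f(4):
f(4) = 1 * 4^2 - 5 * 4 + 8
= 16 - 20 + 8
= 4
Compute f(3):
f(3) = 1 * 3^2 - 5 * 3 + 8
= 9 - 15 + 8
= 2
Net change = 4 - 2 = 2

2


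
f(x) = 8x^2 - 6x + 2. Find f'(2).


Differentiate term by term using power and sum rules:
f(x) = 8x^2 - 6x + 2
f'(x) = 16x - 6
Substitute x = 2:
f'(2) = 16 * 2 - 6
= 32 - 6
= 26

26


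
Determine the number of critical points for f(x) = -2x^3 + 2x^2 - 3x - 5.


Find where f'(x) = 0:
f(x) = -2x^3 + 2x^2 - 3x - 5
f'(x) = -6x^2 + 4x - 3
This is a quadratic in x. Use the discriminant to count real roots.
Discriminant = (4)^2 - 4 * (-6) * (-3)
= 16 - 72
= -56
Since discriminant < 0, f'(x) = 0 has no real solutions.
Number of critical points: 0

0


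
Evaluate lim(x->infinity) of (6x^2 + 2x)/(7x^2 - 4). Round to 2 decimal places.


For limits at infinity with equal-degree polynomials,
we compare leading coefficients.
Numerator leading term: 6x^2
Denominator leading term: 7x^2
Divide both by x^2:
lim = (6 + 2/x) / (7 - 4/x^2)
As x -> infinity, the 1/x and 1/x^2 terms vanish:
= 6/7 ≈ 0.86

0.86


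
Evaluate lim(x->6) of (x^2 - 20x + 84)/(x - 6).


Direct substitution gives 0/0, so we factor the numerator.
Factor: (x^2 - 20x + 84) = (x - 6)(x - 14)
Cancel the common factor (x - 6):
(x^2 - 20x + 84)/(x - 6) = (x - 14)
Now substitute x = 6:
= (6) - (14) = -8

-8


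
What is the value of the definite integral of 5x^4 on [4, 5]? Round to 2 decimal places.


Find the antiderivative of 5x^4:
F(x) = 5/5 * x^5
Apply the Fundamental Theorem of Calculus:
F(5) - F(4)
= 5/5 * 5^5 - 5/5 * 4^5
= 5/5 * (3125 - 1024)
= 5/5 * 2101
= 2101 = 2101.00

2101.00


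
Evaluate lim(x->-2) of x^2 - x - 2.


Since polynomials are continuous, we use direct substitution.
lim(x->-2) of x^2 - x - 2
= 1 * (-2)^2 - 1 * (-2) - 2
= 4 + 2 - 2
= 4

4


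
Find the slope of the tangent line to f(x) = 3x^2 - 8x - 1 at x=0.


The slope of the tangent line equals f'(x) at the point.
f(x) = 3x^2 - 8x - 1
f'(x) = 6x - 8
At x = 0:
f'(0) = 6 * 0 - 8
= 0 - 8
= -8

-8


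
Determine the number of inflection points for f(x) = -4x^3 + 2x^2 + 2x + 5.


Inflection points occur where f''(x) = 0 and concavity changes.
f(x) = -4x^3 + 2x^2 + 2x + 5
f'(x) = -12x^2 + 4x + 2
f''(x) = -24x + 4
Set f''(x) = 0:
-24x + 4 = 0
x = -4 / (-24) = 1/6
Since f''(x) is linear (degree 1), it changes sign at this point.
Therefore there is exactly 1 inflection point.

1


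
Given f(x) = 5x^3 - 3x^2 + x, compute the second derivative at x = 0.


First derivative:
f'(x) = 15x^2 - 6x + 1
Second derivative:
f''(x) = 30x - 6
Substitute x = 0:
f''(0) = 30 * 0 - 6
= 0 - 6
= -6

-6


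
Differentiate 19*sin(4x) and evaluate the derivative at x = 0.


Apply the chain rule to differentiate 19*sin(4x):
d/dx [19*sin(4x)]
= 19 * cos(4x) * d/dx(4x)
= 19 * 4 * cos(4x)
= 76 * cos(4x)
Evaluate at x = 0:
= 76 * cos(0)
= 76 * 1
= 76

76


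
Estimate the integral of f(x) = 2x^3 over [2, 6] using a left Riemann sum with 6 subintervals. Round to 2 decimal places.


Left Riemann sum uses left endpoints of each subinterval.
Interval: [2, 6], n = 6
dx = (6 - 2) / 6 = 2/3
Left endpoints: [2, 8/3, 10/3, 4, 14/3, 16/3]
f values: [16, 1024/27, 2000/27, 128, 5488/27, 8192/27]
Sum = dx * (sum of f values)
= 2/3 * 2288/3
= 4576/9 ≈ 508.44

508.44


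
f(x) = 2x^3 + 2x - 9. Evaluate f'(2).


Differentiate f(x) = 2x^3 + 2x - 9 term by term:
f'(x) = 6x^2 + 2
Substitute x = 2:
f'(2) = 6 * 2^2 + 0 * 2 + 2
= 24 + 0 + 2
= 26

26


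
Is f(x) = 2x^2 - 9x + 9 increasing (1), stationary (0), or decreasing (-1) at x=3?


Compute f'(x) to determine behavior:
f'(x) = 4x - 9
f'(3) = 4 * 3 - 9
= 12 - 9
= 3
Since f'(3) > 0, the function is increasing (1)

1


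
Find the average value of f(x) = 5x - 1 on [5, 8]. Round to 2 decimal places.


Average value = 1/(b-a) * integral from a to b of f(x) dx
First compute the integral of 5x - 1:
F(x) = (5/2)x^2 - x
F(8) = 5/2 * 64 - 1 * 8 = 152
F(5) = 5/2 * 25 - 1 * 5 = 115/2
Integral = 152 - 115/2 = 189/2
Average = (189/2) / (8 - 5) = (189/2) / 3
= 63/2 = 31.50

31.50


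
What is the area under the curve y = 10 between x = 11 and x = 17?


The area under a constant function y = 10 is a rectangle.
Width = 17 - 11 = 6
Height = 10
Area = width * height
= 6 * 10
= 60

60


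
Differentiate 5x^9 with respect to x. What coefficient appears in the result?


We apply the power rule: d/dx [ax^n] = a*n * x^(n-1)
d/dx [5x^9]
= 5 * 9 * x^(9-1)
= 45x^8
The coefficient is 45

45


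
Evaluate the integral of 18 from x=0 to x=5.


The integral of a constant k over [a, b] equals k * (b - a).
integral from 0 to 5 of 18 dx
= 18 * (5 - 0)
= 18 * 5
= 90

90


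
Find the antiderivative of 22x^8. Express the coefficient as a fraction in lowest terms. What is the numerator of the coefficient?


Apply the power rule for integration:
integral of ax^n dx = a/(n+1) * x^(n+1) + C
integral of 22x^8 dx
= 22/9 * x^9 + C
The coefficient in lowest terms is 22/9, and its numerator is 22

22


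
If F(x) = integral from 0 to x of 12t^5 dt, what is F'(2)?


By the Fundamental Theorem of Calculus (Part 1):
If F(x) = integral from 0 to x of f(t) dt, then F'(x) = f(x)
Here f(t) = 12t^5
So F'(x) = 12x^5
Evaluate at x = 2:
F'(2) = 12 * 2^5
= 12 * 32
= 384

384


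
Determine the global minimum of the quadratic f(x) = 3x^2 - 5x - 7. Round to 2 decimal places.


For a quadratic f(x) = ax^2 + bx + c with a > 0, the minimum is at the vertex.
Vertex x-coordinate: x = -b/(2a)
x = -(-5) / (2 * 3)
x = 5/6
Substitute back to find the minimum value:
f(5/6) = 3 * (5/6)^2 - 5 * (5/6) - 7
= 25/12 - 25/6 - 7
= -109/12 ≈ -9.08

-9.08


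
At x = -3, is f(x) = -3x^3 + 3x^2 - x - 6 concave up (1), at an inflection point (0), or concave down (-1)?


Concavity is determined by the sign of f''(x).
f(x) = -3x^3 + 3x^2 - x - 6
f'(x) = -9x^2 + 6x - 1
f''(x) = -18x + 6
f''(-3) = -18 * (-3) + 6
= 54 + 6
= 60
Since f''(-3) > 0, the function is concave up (1)

1


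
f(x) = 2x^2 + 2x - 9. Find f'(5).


Differentiate term by term using power and sum rules:
f(x) = 2x^2 + 2x - 9
f'(x) = 4x + 2
Substitute x = 5:
f'(5) = 4 * 5 + 2
= 20 + 2
= 22

22


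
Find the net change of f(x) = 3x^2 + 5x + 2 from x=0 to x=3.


Net change = f(b) - f(a)
f(x) = 3x^2 + 5x + 2
Compute f(3):
f(3) = 3 * 3^2 + 5 * 3 + 2
= 27 + 15 + 2
= 44
Compute f(0):
f(0) = 3 * 0^2 + 5 * 0 + 2
= 0 + 0 + 2
= 2
Net change = 44 - 2 = 42

42


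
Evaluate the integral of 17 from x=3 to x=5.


The integral of a constant k over [a, b] equals k * (b - a).
integral from 3 to 5 of 17 dx
= 17 * (5 - 3)
= 17 * 2
= 34

34


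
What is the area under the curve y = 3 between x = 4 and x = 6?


The area under a constant function y = 3 is a rectangle.
Width = 6 - 4 = 2
Height = 3
Area = width * height
= 2 * 3
= 6

6


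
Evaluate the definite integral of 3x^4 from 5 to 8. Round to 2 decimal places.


Find the antiderivative of 3x^4:
F(x) = 3/5 * x^5
Apply the Fundamental Theorem of Calculus:
F(8) - F(5)
= 3/5 * 8^5 - 3/5 * 5^5
= 3/5 * (32768 - 3125)
= 3/5 * 29643
= 88929/5 = 17785.80

17785.80


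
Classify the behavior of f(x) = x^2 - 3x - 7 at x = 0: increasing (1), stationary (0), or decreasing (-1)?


Compute f'(x) to determine behavior:
f'(x) = 2x - 3
f'(0) = 2 * 0 - 3
= 0 - 3
= -3
Since f'(0) < 0, the function is decreasing (-1)

-1


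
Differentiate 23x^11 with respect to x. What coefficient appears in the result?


We apply the power rule: d/dx [ax^n] = a*n * x^(n-1)
d/dx [23x^11]
= 23 * 11 * x^(11-1)
= 253x^10
The coefficient is 253

253


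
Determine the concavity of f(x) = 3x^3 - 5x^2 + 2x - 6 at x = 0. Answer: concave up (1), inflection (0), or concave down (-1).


Concavity is determined by the sign of f''(x).
f(x) = 3x^3 - 5x^2 + 2x - 6
f'(x) = 9x^2 - 10x + 2
f''(x) = 18x - 10
f''(0) = 18 * 0 - 10
= 0 - 10
= -10
Since f''(0) < 0, the function is concave down (-1)

-1


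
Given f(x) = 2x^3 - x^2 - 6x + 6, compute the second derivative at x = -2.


First derivative:
f'(x) = 6x^2 - 2x - 6
Second derivative:
f''(x) = 12x - 2
Substitute x = -2:
f''(-2) = 12 * (-2) - 2
= -24 - 2
= -26

-26


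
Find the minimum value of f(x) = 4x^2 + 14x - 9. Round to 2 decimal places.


For a quadratic f(x) = ax^2 + bx + c with a > 0, the minimum is at the vertex.
Vertex x-coordinate: x = -b/(2a)
x = -(14) / (2 * 4)
x = -14/8 = -7/4
Substitute back to find the minimum value:
f(-7/4) = 4 * (-7/4)^2 + 14 * (-7/4) - 9
= 49/4 - 49/2 - 9
= -85/4 = -21.25

-21.25


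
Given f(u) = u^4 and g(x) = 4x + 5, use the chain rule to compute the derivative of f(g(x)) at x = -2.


Using the chain rule: (f(g(x)))' = f'(g(x)) * g'(x)
First, find g(-2):
g(-2) = 4 * (-2) + 5 = -3
Next, f'(u) = 4u^3
And g'(x) = 4
So f'(g(-2)) * g'(-2)
= 4 * (-3)^3 * 4
= 4 * (-27) * 4
= -432

-432


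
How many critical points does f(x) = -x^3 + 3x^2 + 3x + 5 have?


Find where f'(x) = 0:
f(x) = -x^3 + 3x^2 + 3x + 5
f'(x) = -3x^2 + 6x + 3
This is a quadratic in x. Use the discriminant to count real roots.
Discriminant = (6)^2 - 4 * (-3) * 3
= 36 - (-36)
= 72
Since discriminant > 0, f'(x) = 0 has 2 real solutions.
Number of critical points: 2

2


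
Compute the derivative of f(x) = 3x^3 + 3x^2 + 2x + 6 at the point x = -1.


Differentiate f(x) = 3x^3 + 3x^2 + 2x + 6 term by term:
f'(x) = 9x^2 + 6x + 2
Substitute x = -1:
f'(-1) = 9 * (-1)^2 + 6 * (-1) + 2
= 9 - 6 + 2
= 5

5


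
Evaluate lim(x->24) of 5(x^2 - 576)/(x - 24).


Direct substitution gives 0/0, so we factor the numerator.
Factor: 5(x^2 - 576) = 5 * (x - 24)(x + 24)
Cancel the common factor (x - 24):
5(x^2 - 576)/(x - 24) = 5 * (x + 24)
Now substitute x = 24:
= 5 * (24 + 24) = 240

240


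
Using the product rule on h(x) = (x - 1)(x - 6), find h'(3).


Let u(x) = x - 1 and v(x) = x - 6
u'(x) = 1
v'(x) = 1
Product rule: h'(x) = u'(x)*v(x) + u(x)*v'(x)
= 1 * (x - 6) + (x - 1) * 1
At x = 3:
u(3) = 1 * 3 - 1 = 2
v(3) = 1 * 3 - 6 = -3
h'(3) = 1 * (-3) + 2 * 1
= -3 + 2
= -1

-1


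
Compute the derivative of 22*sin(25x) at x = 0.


Apply the chain rule to differentiate 22*sin(25x):
d/dx [22*sin(25x)]
= 22 * cos(25x) * d/dx(25x)
= 22 * 25 * cos(25x)
= 550 * cos(25x)
Evaluate at x = 0:
= 550 * cos(0)
= 550 * 1
= 550

550


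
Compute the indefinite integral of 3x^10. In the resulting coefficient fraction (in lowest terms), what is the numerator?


Apply the power rule for integration:
integral of ax^n dx = a/(n+1) * x^(n+1) + C
integral of 3x^10 dx
= 3/11 * x^11 + C
The coefficient in lowest terms is 3/11, and its numerator is 3

3


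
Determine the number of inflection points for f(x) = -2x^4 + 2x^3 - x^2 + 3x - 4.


Inflection points occur where f''(x) = 0 and concavity changes.
f(x) = -2x^4 + 2x^3 - x^2 + 3x - 4
f'(x) = -8x^3 + 6x^2 - 2x + 3
f''(x) = -24x^2 + 12x - 2
This is a quadratic in x. Use the discriminant to count real roots.
Discriminant = (12)^2 - 4 * (-24) * (-2)
= 144 - 192
= -48
Since discriminant < 0, f''(x) = 0 has no real solutions.
Number of inflection points: 0

0


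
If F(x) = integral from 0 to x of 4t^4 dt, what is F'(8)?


By the Fundamental Theorem of Calculus (Part 1):
If F(x) = integral from 0 to x of f(t) dt, then F'(x) = f(x)
Here f(t) = 4t^4
So F'(x) = 4x^4
Evaluate at x = 8:
F'(8) = 4 * 8^4
= 4 * 4096
= 16384

16384


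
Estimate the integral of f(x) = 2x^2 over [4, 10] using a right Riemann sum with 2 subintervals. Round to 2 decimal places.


Right Riemann sum uses right endpoints of each subinterval.
Interval: [4, 10], n = 2
dx = (10 - 4) / 2 = 3
Right endpoints: [7, 10]
f values: [98, 200]
Sum = dx * (sum of f values)
= 3 * 298
= 894 = 894.00

894.00


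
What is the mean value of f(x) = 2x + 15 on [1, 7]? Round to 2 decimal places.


Average value = 1/(b-a) * integral from a to b of f(x) dx
First compute the integral of 2x + 15:
F(x) = x^2 + 15x
F(7) = 1 * 49 + 15 * 7 = 154
F(1) = 1 * 1 + 15 * 1 = 16
Integral = 154 - 16 = 138
Average = 138 / (7 - 1) = 138 / 6
= 23 = 23.00

23.00


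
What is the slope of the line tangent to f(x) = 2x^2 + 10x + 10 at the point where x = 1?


The slope of the tangent line equals f'(x) at the point.
f(x) = 2x^2 + 10x + 10
f'(x) = 4x + 10
At x = 1:
f'(1) = 4 * 1 + 10
= 4 + 10
= 14

14


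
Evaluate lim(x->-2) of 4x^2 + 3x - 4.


Since polynomials are continuous, we use direct substitution.
lim(x->-2) of 4x^2 + 3x - 4
= 4 * (-2)^2 + 3 * (-2) - 4
= 16 - 6 - 4
= 6

6


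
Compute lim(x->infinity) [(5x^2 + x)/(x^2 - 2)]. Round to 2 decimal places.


For limits at infinity with equal-degree polynomials,
we compare leading coefficients.
Numerator leading term: 5x^2
Denominator leading term: x^2
Divide both by x^2:
lim = (5 + 1/x) / (1 - 2/x^2)
As x -> infinity, the 1/x and 1/x^2 terms vanish:
= 5/1 = 5 = 5.00

5.00


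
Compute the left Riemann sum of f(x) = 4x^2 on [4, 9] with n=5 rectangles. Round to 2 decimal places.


Left Riemann sum uses left endpoints of each subinterval.
Interval: [4, 9], n = 5
dx = (9 - 4) / 5 = 1
Left endpoints: [4, 5, 6, 7, 8]
f values: [64, 100, 144, 196, 256]
Sum = dx * (sum of f values)
= 1 * 760
= 760 = 760.00

760.00


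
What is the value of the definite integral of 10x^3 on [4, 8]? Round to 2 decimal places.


Find the antiderivative of 10x^3:
F(x) = 10/4 * x^4
Apply the Fundamental Theorem of Calculus:
F(8) - F(4)
= 10/4 * 8^4 - 10/4 * 4^4
= 10/4 * (4096 - 256)
= 10/4 * 3840
= 9600 = 9600.00

9600.00


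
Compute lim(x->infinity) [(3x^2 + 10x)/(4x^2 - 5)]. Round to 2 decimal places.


For limits at infinity with equal-degree polynomials,
we compare leading coefficients.
Numerator leading term: 3x^2
Denominator leading term: 4x^2
Divide both by x^2:
lim = (3 + 10/x) / (4 - 5/x^2)
As x -> infinity, the 1/x and 1/x^2 terms vanish:
= 3/4 = 0.75

0.75


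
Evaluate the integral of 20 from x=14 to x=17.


The integral of a constant k over [a, b] equals k * (b - a).
integral from 14 to 17 of 20 dx
= 20 * (17 - 14)
= 20 * 3
= 60

60


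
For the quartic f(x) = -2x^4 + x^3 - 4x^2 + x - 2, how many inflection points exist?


Inflection points occur where f''(x) = 0 and concavity changes.
f(x) = -2x^4 + x^3 - 4x^2 + x - 2
f'(x) = -8x^3 + 3x^2 - 8x + 1
f''(x) = -24x^2 + 6x - 8
This is a quadratic in x. Use the discriminant to count real roots.
Discriminant = (6)^2 - 4 * (-24) * (-8)
= 36 - 768
= -732
Since discriminant < 0, f''(x) = 0 has no real solutions.
Number of inflection points: 0

0


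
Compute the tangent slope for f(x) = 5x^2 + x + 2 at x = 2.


The slope of the tangent line equals f'(x) at the point.
f(x) = 5x^2 + x + 2
f'(x) = 10x + 1
At x = 2:
f'(2) = 10 * 2 + 1
= 20 + 1
= 21

21


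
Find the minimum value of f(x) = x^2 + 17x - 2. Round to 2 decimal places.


For a quadratic f(x) = ax^2 + bx + c with a > 0, the minimum is at the vertex.
Vertex x-coordinate: x = -b/(2a)
x = -(17) / (2 * 1)
x = -17/2
Substitute back to find the minimum value:
f(-17/2) = 1 * (-17/2)^2 + 17 * (-17/2) - 2
= 289/4 - 289/2 - 2
= -297/4 = -74.25

-74.25


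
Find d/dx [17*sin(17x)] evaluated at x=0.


Apply the chain rule to differentiate 17*sin(17x):
d/dx [17*sin(17x)]
= 17 * cos(17x) * d/dx(17x)
= 17 * 17 * cos(17x)
= 289 * cos(17x)
Evaluate at x = 0:
= 289 * cos(0)
= 289 * 1
= 289

289


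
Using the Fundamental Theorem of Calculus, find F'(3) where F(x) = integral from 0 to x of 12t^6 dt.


By the Fundamental Theorem of Calculus (Part 1):
If F(x) = integral from 0 to x of f(t) dt, then F'(x) = f(x)
Here f(t) = 12t^6
So F'(x) = 12x^6
Evaluate at x = 3:
F'(3) = 12 * 3^6
= 12 * 729
= 8748

8748


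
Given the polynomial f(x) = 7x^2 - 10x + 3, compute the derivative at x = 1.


Differentiate term by term using power and sum rules:
f(x) = 7x^2 - 10x + 3
f'(x) = 14x - 10
Substitute x = 1:
f'(1) = 14 * 1 - 10
= 14 - 10
= 4

4


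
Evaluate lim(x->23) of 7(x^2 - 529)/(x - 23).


Direct substitution gives 0/0, so we factor the numerator.
Factor: 7(x^2 - 529) = 7 * (x - 23)(x + 23)
Cancel the common factor (x - 23):
7(x^2 - 529)/(x - 23) = 7 * (x + 23)
Now substitute x = 23:
= 7 * (23 + 23) = 322

322


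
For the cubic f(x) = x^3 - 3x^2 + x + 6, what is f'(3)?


Differentiate f(x) = x^3 - 3x^2 + x + 6 term by term:
f'(x) = 3x^2 - 6x + 1
Substitute x = 3:
f'(3) = 3 * 3^2 - 6 * 3 + 1
= 27 - 18 + 1
= 10

10


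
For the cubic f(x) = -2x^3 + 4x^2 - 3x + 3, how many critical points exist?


Find where f'(x) = 0:
f(x) = -2x^3 + 4x^2 - 3x + 3
f'(x) = -6x^2 + 8x - 3
This is a quadratic in x. Use the discriminant to count real roots.
Discriminant = (8)^2 - 4 * (-6) * (-3)
= 64 - 72
= -8
Since discriminant < 0, f'(x) = 0 has no real solutions.
Number of critical points: 0

0


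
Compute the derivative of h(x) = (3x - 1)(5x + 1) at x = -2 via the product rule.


Let u(x) = 3x - 1 and v(x) = 5x + 1
u'(x) = 3
v'(x) = 5
Product rule: h'(x) = u'(x)*v(x) + u(x)*v'(x)
= 3 * (5x + 1) + (3x - 1) * 5
At x = -2:
u(-2) = 3 * (-2) - 1 = -7
v(-2) = 5 * (-2) + 1 = -9
h'(-2) = 3 * (-9) + (-7) * 5
= -27 - 35
= -62

-62


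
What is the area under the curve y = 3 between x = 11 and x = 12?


The area under a constant function y = 3 is a rectangle.
Width = 12 - 11 = 1
Height = 3
Area = width * height
= 1 * 3
= 3

3


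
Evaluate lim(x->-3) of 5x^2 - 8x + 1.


Since polynomials are continuous, we use direct substitution.
lim(x->-3) of 5x^2 - 8x + 1
= 5 * (-3)^2 - 8 * (-3) + 1
= 45 + 24 + 1
= 70

70


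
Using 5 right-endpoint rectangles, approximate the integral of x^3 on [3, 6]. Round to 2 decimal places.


Right Riemann sum uses right endpoints of each subinterval.
Interval: [3, 6], n = 5
dx = (6 - 3) / 5 = 3/5
Right endpoints: [18/5, 21/5, 24/5, 27/5, 6]
f values: [5832/125, 9261/125, 13824/125, 19683/125, 216]
Sum = dx * (sum of f values)
= 3/5 * 3024/5
= 9072/25 = 362.88

362.88


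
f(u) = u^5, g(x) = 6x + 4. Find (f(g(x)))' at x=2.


Using the chain rule: (f(g(x)))' = f'(g(x)) * g'(x)
First, find g(2):
g(2) = 6 * 2 + 4 = 16
Next, f'(u) = 5u^4
And g'(x) = 6
So f'(g(2)) * g'(2)
= 5 * 16^4 * 6
= 5 * 65536 * 6
= 1966080

1966080


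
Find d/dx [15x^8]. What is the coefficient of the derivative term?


We apply the power rule: d/dx [ax^n] = a*n * x^(n-1)
d/dx [15x^8]
= 15 * 8 * x^(8-1)
= 120x^7
The coefficient is 120

120


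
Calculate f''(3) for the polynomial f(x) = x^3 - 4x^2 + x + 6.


First derivative:
f'(x) = 3x^2 - 8x + 1
Second derivative:
f''(x) = 6x - 8
Substitute x = 3:
f''(3) = 6 * 3 - 8
= 18 - 8
= 10

10


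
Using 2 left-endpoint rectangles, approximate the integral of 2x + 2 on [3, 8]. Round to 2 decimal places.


Left Riemann sum uses left endpoints of each subinterval.
Interval: [3, 8], n = 2
dx = (8 - 3) / 2 = 5/2
Left endpoints: [3, 11/2]
f values: [8, 13]
Sum = dx * (sum of f values)
= 5/2 * 21
= 105/2 = 52.50

52.50


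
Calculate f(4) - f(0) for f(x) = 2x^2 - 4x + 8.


Net change = f(b) - f(a)
f(x) = 2x^2 - 4x + 8
Compute f(4):
f(4) = 2 * 4^2 - 4 * 4 + 8
= 32 - 16 + 8
= 24
Compute f(0):
f(0) = 2 * 0^2 - 4 * 0 + 8
= 0 + 0 + 8
= 8
Net change = 24 - 8 = 16

16


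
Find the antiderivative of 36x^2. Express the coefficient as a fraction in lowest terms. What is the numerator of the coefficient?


Apply the power rule for integration:
integral of ax^n dx = a/(n+1) * x^(n+1) + C
integral of 36x^2 dx
= 36/3 * x^3 + C
= 12 * x^3 + C
The coefficient in lowest terms is 12 = 12/1, so its numerator is 12

12


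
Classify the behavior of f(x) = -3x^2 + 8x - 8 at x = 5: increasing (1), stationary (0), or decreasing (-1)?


Compute f'(x) to determine behavior:
f'(x) = -6x + 8
f'(5) = -6 * 5 + 8
= -30 + 8
= -22
Since f'(5) < 0, the function is decreasing (-1)

-1


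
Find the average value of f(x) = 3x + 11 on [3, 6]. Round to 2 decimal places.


Average value = 1/(b-a) * integral from a to b of f(x) dx
First compute the integral of 3x + 11:
F(x) = (3/2)x^2 + 11x
F(6) = 3/2 * 36 + 11 * 6 = 120
F(3) = 3/2 * 9 + 11 * 3 = 93/2
Integral = 120 - 93/2 = 147/2
Average = (147/2) / (6 - 3) = (147/2) / 3
= 49/2 = 24.50

24.50


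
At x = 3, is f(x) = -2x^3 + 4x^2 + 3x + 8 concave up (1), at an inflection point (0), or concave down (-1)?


Concavity is determined by the sign of f''(x).
f(x) = -2x^3 + 4x^2 + 3x + 8
f'(x) = -6x^2 + 8x + 3
f''(x) = -12x + 8
f''(3) = -12 * 3 + 8
= -36 + 8
= -28
Since f''(3) < 0, the function is concave down (-1)

-1


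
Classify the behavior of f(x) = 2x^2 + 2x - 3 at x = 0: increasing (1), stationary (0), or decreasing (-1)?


Compute f'(x) to determine behavior:
f'(x) = 4x + 2
f'(0) = 4 * 0 + 2
= 0 + 2
= 2
Since f'(0) > 0, the function is increasing (1)

1


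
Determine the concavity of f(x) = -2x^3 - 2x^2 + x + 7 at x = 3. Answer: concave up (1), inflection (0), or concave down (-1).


Concavity is determined by the sign of f''(x).
f(x) = -2x^3 - 2x^2 + x + 7
f'(x) = -6x^2 - 4x + 1
f''(x) = -12x - 4
f''(3) = -12 * 3 - 4
= -36 - 4
= -40
Since f''(3) < 0, the function is concave down (-1)

-1


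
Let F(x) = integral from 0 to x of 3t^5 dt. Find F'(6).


By the Fundamental Theorem of Calculus (Part 1):
If F(x) = integral from 0 to x of f(t) dt, then F'(x) = f(x)
Here f(t) = 3t^5
So F'(x) = 3x^5
Evaluate at x = 6:
F'(6) = 3 * 6^5
= 3 * 7776
= 23328

23328


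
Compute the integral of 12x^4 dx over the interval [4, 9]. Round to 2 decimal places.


Find the antiderivative of 12x^4:
F(x) = 12/5 * x^5
Apply the Fundamental Theorem of Calculus:
F(9) - F(4)
= 12/5 * 9^5 - 12/5 * 4^5
= 12/5 * (59049 - 1024)
= 12/5 * 58025
= 139260 = 139260.00

139260.00


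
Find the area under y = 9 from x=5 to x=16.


The area under a constant function y = 9 is a rectangle.
Width = 16 - 5 = 11
Height = 9
Area = width * height
= 11 * 9
= 99

99


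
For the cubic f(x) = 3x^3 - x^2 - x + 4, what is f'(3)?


Differentiate f(x) = 3x^3 - x^2 - x + 4 term by term:
f'(x) = 9x^2 - 2x - 1
Substitute x = 3:
f'(3) = 9 * 3^2 - 2 * 3 - 1
= 81 - 6 - 1
= 74

74
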